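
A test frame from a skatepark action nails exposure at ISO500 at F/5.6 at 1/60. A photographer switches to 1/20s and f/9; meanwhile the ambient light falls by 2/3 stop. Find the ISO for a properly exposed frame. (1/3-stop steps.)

ISO 640

Scene light: 2/3 stop darker.
Shutter speed: 1/60 → 1/50 → 1/40 → 1/30 → 1/25 → 1/20 — 1 2/3 stops longer (brighter).
Aperture: f/5.6 → f/6.3 → f/7.1 → f/8 → f/9 — 1 1/3 stops stopped down (darker).
Net so far: 1/3 stop darker. ISO: 500 → 640.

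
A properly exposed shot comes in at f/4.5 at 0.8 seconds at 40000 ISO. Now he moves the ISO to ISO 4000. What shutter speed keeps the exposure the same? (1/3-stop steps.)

ISO: 40000 → 32000 → 25600 → 20000 → 16000 → 12800 → 10000 → 8000 → 6400 → 5000 → 4000 — 3 1/3 stops lower (darker).
Need 3 1/3 stops brighter from the shutter speed: 0.8 → 1 → 1.3 → 1.6 → 2 → 2.5 → 3.2 → 4 → 5 → 6 → 8.

8 s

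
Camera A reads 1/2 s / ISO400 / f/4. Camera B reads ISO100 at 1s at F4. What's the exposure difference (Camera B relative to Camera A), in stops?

Aperture: unchanged.
Shutter speed: 1/2 → 1 — 1 stop slower (brighter).
ISO: 400 → 200 → 100 — 2 stops lower (darker).
Net: +1 −2 = −1 stop.

1 stop darker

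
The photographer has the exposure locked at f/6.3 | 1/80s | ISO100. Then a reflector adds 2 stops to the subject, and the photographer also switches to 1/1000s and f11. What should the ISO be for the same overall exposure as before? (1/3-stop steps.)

Scene light: 2 stops brighter.
Shutter speed: 1/80 → 1/100 → 1/125 → 1/160 → 1/200 → 1/250 → 1/320 → 1/400 → 1/500 → 1/640 → 1/800 → 1/1000 — 3 2/3 stops faster (darker).
Aperture: f/6.3 → f/7.1 → f/8 → f/9 → f/10 → f/11 — 1 2/3 stops smaller aperture (darker).
Net so far: 3 1/3 stops darker. ISO: 100 → 125 → 160 → 200 → 250 → 320 → 400 → 500 → 640 → 800 → 1000.

ISO 1000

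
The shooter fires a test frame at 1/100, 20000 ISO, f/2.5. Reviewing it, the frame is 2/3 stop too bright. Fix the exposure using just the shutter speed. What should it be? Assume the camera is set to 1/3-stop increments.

Overexposed by 2/3 stop → need 2/3 stop darker.
Shutter speed: 1/100 → 1/125 → 1/160.

1/160s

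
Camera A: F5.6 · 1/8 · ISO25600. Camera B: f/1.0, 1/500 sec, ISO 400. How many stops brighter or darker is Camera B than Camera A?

7 stops darker

Aperture: f/5.6 → f/4 → f/2.8 → f/2 → f/1.4 → f/1.0 — 5 stops larger aperture (brighter).
Shutter speed: 1/8 → 1/15 → 1/30 → 1/60 → 1/125 → 1/250 → 1/500 — 6 stops faster (darker).
ISO: 25600 → 12800 → 6400 → 3200 → 1600 → 800 → 400 — 6 stops lower (darker).
Net: +5 −6 −6 = −7 stops.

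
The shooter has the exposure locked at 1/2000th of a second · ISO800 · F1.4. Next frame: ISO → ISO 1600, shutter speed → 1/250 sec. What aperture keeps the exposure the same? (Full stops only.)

f/5.6

ISO: 800 → 1600 — 1 stop raised (brighter).
Shutter speed: 1/2000 → 1/1000 → 1/500 → 1/250 — 3 stops slower (brighter).
Net change so far: 4 stops brighter. Offset with the aperture: f/1.4 → f/2 → f/2.8 → f/4 → f/5.6.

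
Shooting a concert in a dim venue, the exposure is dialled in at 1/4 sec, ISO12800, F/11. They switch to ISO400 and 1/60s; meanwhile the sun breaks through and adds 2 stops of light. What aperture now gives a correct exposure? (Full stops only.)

Scene light: 2 stops brighter.
ISO: 12800 → 6400 → 3200 → 1600 → 800 → 400 — 5 stops lower (darker).
Shutter speed: 1/4 → 1/8 → 1/15 → 1/30 → 1/60 — 4 stops shorter (darker).
Net so far: 7 stops darker. Aperture: f/11 → f/8 → f/5.6 → f/4 → f/2.8 → f/2 → f/1.4 → f/1.0.

f/1.0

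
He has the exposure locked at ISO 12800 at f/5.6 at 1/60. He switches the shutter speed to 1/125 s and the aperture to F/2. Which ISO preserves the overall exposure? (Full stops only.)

ISO 3200

Shutter speed: 1/60 → 1/125 — 1 stop shorter (darker).
Aperture: f/5.6 → f/4 → f/2.8 → f/2 — 3 stops wider (brighter).
Net change so far: 2 stops brighter. Offset with the ISO: 12800 → 6400 → 3200.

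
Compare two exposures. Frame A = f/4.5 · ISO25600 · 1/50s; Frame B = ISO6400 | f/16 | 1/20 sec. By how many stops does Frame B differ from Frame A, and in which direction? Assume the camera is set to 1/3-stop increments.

Aperture: f/4.5 → f/5 → f/5.6 → f/6.3 → f/7.1 → f/8 → f/9 → f/10 → f/11 → f/13 → f/14 → f/16 — 3 2/3 stops smaller aperture (darker).
Shutter speed: 1/50 → 1/40 → 1/30 → 1/25 → 1/20 — 1 1/3 stops longer (brighter).
ISO: 25600 → 20000 → 16000 → 12800 → 10000 → 8000 → 6400 — 2 stops dropped (darker).
Net: −3 2/3 +1 1/3 −2 = −4 1/3 stops.

4 1/3 stops darker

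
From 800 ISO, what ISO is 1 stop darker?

ISO: 800 → 400 — 1 stop lower (darker).

ISO 400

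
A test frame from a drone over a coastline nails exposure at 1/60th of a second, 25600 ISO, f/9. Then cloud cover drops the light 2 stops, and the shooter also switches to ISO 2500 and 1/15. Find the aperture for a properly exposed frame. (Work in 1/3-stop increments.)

f/2.8

Scene light: 2 stops darker.
ISO: 25600 → 20000 → 16000 → 12800 → 10000 → 8000 → 6400 → 5000 → 4000 → 3200 → 2500 — 3 1/3 stops lower (darker).
Shutter speed: 1/60 → 1/50 → 1/40 → 1/30 → 1/25 → 1/20 → 1/15 — 2 stops slower (brighter).
Net so far: 3 1/3 stops darker. Aperture: f/9 → f/8 → f/7.1 → f/6.3 → f/5.6 → f/5 → f/4.5 → f/4 → f/3.5 → f/3.2 → f/2.8.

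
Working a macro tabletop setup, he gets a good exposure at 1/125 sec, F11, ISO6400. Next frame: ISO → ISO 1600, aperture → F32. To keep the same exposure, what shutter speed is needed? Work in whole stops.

1/4s

ISO: 6400 → 3200 → 1600 — 2 stops lower (darker).
Aperture: f/11 → f/16 → f/22 → f/32 — 3 stops narrower (darker).
Net change so far: 5 stops darker. Offset with the shutter speed: 1/125 → 1/60 → 1/30 → 1/15 → 1/8 → 1/4.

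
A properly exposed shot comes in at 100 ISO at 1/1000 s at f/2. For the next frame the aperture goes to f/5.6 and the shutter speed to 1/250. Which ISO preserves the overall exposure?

Aperture: f/2 → f/2.8 → f/4 → f/5.6 — 3 stops stopped down (darker).
Shutter speed: 1/1000 → 1/500 → 1/250 — 2 stops longer (brighter).
Net change so far: 1 stop darker. Offset with the ISO: 100 → 200.

ISO 200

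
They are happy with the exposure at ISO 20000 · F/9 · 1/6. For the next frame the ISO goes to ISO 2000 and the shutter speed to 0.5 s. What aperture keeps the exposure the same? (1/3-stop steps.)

f/5

ISO: 20000 → 16000 → 12800 → 10000 → 8000 → 6400 → 5000 → 4000 → 3200 → 2500 → 2000 — 3 1/3 stops lower (darker).
Shutter speed: 1/6 → 1/5 → 1/4 → 0.3 → 0.4 → 0.5 — 1 2/3 stops slower (brighter).
Net change so far: 1 2/3 stops darker. Offset with the aperture: f/9 → f/8 → f/7.1 → f/6.3 → f/5.6 → f/5.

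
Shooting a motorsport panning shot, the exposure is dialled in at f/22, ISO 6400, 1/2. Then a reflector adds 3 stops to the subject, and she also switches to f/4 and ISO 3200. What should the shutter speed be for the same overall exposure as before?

Scene light: 3 stops brighter.
Aperture: f/22 → f/16 → f/11 → f/8 → f/5.6 → f/4 — 5 stops larger aperture (brighter).
ISO: 6400 → 3200 — 1 stop lower (darker).
Net so far: 7 stops brighter. Shutter speed: 1/2 → 1/4 → 1/8 → 1/15 → 1/30 → 1/60 → 1/125 → 1/250.

1/250s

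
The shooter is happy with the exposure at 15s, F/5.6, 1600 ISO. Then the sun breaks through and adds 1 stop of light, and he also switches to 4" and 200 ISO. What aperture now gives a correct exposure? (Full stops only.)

Scene light: 1 stop brighter.
Shutter speed: 15 → 8 → 4 — 2 stops shorter (darker).
ISO: 1600 → 800 → 400 → 200 — 3 stops lower (darker).
Net so far: 4 stops darker. Aperture: f/5.6 → f/4 → f/2.8 → f/2 → f/1.4.

f/1.4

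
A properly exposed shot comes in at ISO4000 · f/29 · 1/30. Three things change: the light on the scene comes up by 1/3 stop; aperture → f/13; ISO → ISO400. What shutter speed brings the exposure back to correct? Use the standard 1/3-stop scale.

Scene light: 1/3 stop brighter.
Aperture: f/29 → f/25 → f/22 → f/20 → f/18 → f/16 → f/14 → f/13 — 2 1/3 stops wider (brighter).
ISO: 4000 → 3200 → 2500 → 2000 → 1600 → 1250 → 1000 → 800 → 640 → 500 → 400 — 3 1/3 stops lower (darker).
Net so far: 2/3 stop darker. Shutter speed: 1/30 → 1/25 → 1/20.

1/20s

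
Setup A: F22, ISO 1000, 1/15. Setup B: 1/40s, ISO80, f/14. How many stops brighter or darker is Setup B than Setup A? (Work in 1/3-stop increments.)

3 2/3 stops darker

Aperture: f/22 → f/20 → f/18 → f/16 → f/14 — 1 1/3 stops larger aperture (brighter).
Shutter speed: 1/15 → 1/20 → 1/25 → 1/30 → 1/40 — 1 1/3 stops shorter (darker).
ISO: 1000 → 800 → 640 → 500 → 400 → 320 → 250 → 200 → 160 → 125 → 100 → 80 — 3 2/3 stops lower (darker).
Net: +1 1/3 −1 1/3 −3 2/3 = −3 2/3 stops.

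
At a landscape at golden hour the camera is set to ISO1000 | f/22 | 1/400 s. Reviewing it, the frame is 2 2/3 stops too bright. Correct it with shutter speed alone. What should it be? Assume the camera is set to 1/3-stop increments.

Overexposed by 2 2/3 stops → need 2 2/3 stops darker.
Shutter speed: 1/400 → 1/500 → 1/640 → 1/800 → 1/1000 → 1/1250 → 1/1600 → 1/2000 → 1/2500.

1/2500s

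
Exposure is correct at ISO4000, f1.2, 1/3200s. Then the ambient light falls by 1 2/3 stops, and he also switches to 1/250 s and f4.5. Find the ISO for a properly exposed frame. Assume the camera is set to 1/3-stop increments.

ISO 12800

Scene light: 1 2/3 stops darker.
Shutter speed: 1/3200 → 1/2500 → 1/2000 → 1/1600 → 1/1250 → 1/1000 → 1/800 → 1/640 → 1/500 → 1/400 → 1/320 → 1/250 — 3 2/3 stops longer (brighter).
Aperture: f/1.2 → f/1.4 → f/1.6 → f/1.8 → f/2 → f/2.2 → f/2.5 → f/2.8 → f/3.2 → f/3.5 → f/4 → f/4.5 — 3 2/3 stops narrower (darker).
Net so far: 1 2/3 stops darker. ISO: 4000 → 5000 → 6400 → 8000 → 10000 → 12800.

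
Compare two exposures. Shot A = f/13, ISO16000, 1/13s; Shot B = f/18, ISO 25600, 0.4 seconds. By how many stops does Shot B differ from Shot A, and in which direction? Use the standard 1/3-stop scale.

2 stops brighter

Aperture: f/13 → f/14 → f/16 → f/18 — 1 stop smaller aperture (darker).
Shutter speed: 1/13 → 1/10 → 1/8 → 1/6 → 1/5 → 1/4 → 0.3 → 0.4 — 2 1/3 stops slower (brighter).
ISO: 16000 → 20000 → 25600 — 2/3 stop raised (brighter).
Net: −1 +2 1/3 +2/3 = +2 stops.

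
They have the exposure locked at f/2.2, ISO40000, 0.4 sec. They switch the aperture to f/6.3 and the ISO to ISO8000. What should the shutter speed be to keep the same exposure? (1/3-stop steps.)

Aperture: f/2.2 → f/2.5 → f/2.8 → f/3.2 → f/3.5 → f/4 → f/4.5 → f/5 → f/5.6 → f/6.3 — 3 stops narrower (darker).
ISO: 40000 → 32000 → 25600 → 20000 → 16000 → 12800 → 10000 → 8000 — 2 1/3 stops dropped (darker).
Net change so far: 5 1/3 stops darker. Offset with the shutter speed: 0.4 → 0.5 → 0.6 → 0.8 → 1 → 1.3 → 1.6 → 2 → 2.5 → 3.2 → 4 → 5 → 6 → 8 → 10 → 13 → 15.

15 s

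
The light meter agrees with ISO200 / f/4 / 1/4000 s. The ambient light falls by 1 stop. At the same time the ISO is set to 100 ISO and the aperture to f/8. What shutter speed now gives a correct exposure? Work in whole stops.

Scene light: 1 stop darker.
ISO: 200 → 100 — 1 stop lower (darker).
Aperture: f/4 → f/5.6 → f/8 — 2 stops stopped down (darker).
Net so far: 4 stops darker. Shutter speed: 1/4000 → 1/2000 → 1/1000 → 1/500 → 1/250.

1/250s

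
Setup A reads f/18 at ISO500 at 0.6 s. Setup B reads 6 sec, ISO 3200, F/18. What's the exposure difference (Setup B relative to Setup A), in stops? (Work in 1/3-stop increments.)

Aperture: unchanged.
Shutter speed: 0.6 → 0.8 → 1 → 1.3 → 1.6 → 2 → 2.5 → 3.2 → 4 → 5 → 6 — 3 1/3 stops longer (brighter).
ISO: 500 → 640 → 800 → 1000 → 1250 → 1600 → 2000 → 2500 → 3200 — 2 2/3 stops higher (brighter).
Net: +3 1/3 +2 2/3 = +6 stops.

6 stops brighter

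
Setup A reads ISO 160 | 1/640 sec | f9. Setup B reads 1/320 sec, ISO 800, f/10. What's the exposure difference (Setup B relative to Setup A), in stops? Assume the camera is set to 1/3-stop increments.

3 stops brighter

Aperture: f/9 → f/10 — 1/3 stop smaller aperture (darker).
Shutter speed: 1/640 → 1/500 → 1/400 → 1/320 — 1 stop longer (brighter).
ISO: 160 → 200 → 250 → 320 → 400 → 500 → 640 → 800 — 2 1/3 stops higher (brighter).
Net: −1/3 +1 +2 1/3 = +3 stops.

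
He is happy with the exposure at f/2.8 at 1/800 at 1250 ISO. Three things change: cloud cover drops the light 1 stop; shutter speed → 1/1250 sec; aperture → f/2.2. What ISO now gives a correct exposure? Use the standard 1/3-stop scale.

ISO 2500

Scene light: 1 stop darker.
Shutter speed: 1/800 → 1/1000 → 1/1250 — 2/3 stop shorter (darker).
Aperture: f/2.8 → f/2.5 → f/2.2 — 2/3 stop opened up (brighter).
Net so far: 1 stop darker. ISO: 1250 → 1600 → 2000 → 2500.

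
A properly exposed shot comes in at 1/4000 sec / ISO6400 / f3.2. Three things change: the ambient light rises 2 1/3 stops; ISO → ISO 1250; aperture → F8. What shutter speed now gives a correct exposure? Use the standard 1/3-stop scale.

Scene light: 2 1/3 stops brighter.
ISO: 6400 → 5000 → 4000 → 3200 → 2500 → 2000 → 1600 → 1250 — 2 1/3 stops dropped (darker).
Aperture: f/3.2 → f/3.5 → f/4 → f/4.5 → f/5 → f/5.6 → f/6.3 → f/7.1 → f/8 — 2 2/3 stops narrower (darker).
Net so far: 2 2/3 stops darker. Shutter speed: 1/4000 → 1/3200 → 1/2500 → 1/2000 → 1/1600 → 1/1250 → 1/1000 → 1/800 → 1/640.

1/640s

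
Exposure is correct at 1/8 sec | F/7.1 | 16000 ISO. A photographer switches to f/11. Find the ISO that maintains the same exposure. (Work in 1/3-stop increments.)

Aperture: f/7.1 → f/8 → f/9 → f/10 → f/11 — 1 1/3 stops narrower (darker).
Need 1 1/3 stops brighter from the ISO: 16000 → 20000 → 25600 → 32000 → 40000.

ISO 40000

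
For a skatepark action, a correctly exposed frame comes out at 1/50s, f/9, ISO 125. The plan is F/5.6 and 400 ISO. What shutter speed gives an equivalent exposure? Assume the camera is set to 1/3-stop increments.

Aperture: f/9 → f/8 → f/7.1 → f/6.3 → f/5.6 — 1 1/3 stops opened up (brighter).
ISO: 125 → 160 → 200 → 250 → 320 → 400 — 1 2/3 stops higher (brighter).
Net change so far: 3 stops brighter. Offset with the shutter speed: 1/50 → 1/60 → 1/80 → 1/100 → 1/125 → 1/160 → 1/200 → 1/250 → 1/320 → 1/400.

1/400s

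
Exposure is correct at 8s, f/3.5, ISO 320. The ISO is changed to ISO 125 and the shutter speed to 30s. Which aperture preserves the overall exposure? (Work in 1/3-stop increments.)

ISO: 320 → 250 → 200 → 160 → 125 — 1 1/3 stops dropped (darker).
Shutter speed: 8 → 10 → 13 → 15 → 20 → 25 → 30 — 2 stops longer (brighter).
Net change so far: 2/3 stop brighter. Offset with the aperture: f/3.5 → f/4 → f/4.5.

f/4.5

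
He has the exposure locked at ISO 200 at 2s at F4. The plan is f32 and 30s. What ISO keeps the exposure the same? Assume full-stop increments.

ISO 800

Aperture: f/4 → f/5.6 → f/8 → f/11 → f/16 → f/22 → f/32 — 6 stops narrower (darker).
Shutter speed: 2 → 4 → 8 → 15 → 30 — 4 stops longer (brighter).
Net change so far: 2 stops darker. Offset with the ISO: 200 → 400 → 800.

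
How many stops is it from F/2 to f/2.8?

f/2 → f/2.8 — count the steps: 1 stop.

1 stop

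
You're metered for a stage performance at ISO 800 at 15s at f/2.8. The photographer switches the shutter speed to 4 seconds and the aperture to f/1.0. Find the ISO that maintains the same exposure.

Shutter speed: 15 → 8 → 4 — 2 stops shorter (darker).
Aperture: f/2.8 → f/2 → f/1.4 → f/1.0 — 3 stops wider (brighter).
Net change so far: 1 stop brighter. Offset with the ISO: 800 → 400.

ISO 400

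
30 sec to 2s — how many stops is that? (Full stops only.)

4 stops

30 → 15 → 8 → 4 → 2 — count the steps: 4 stops.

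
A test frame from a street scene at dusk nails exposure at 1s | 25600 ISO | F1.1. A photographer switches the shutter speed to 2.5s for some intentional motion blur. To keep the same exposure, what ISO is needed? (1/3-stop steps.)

ISO 10000

Shutter speed: 1 → 1.3 → 1.6 → 2 → 2.5 — 1 1/3 stops longer (brighter).
Need 1 1/3 stops darker from the ISO: 25600 → 20000 → 16000 → 12800 → 10000.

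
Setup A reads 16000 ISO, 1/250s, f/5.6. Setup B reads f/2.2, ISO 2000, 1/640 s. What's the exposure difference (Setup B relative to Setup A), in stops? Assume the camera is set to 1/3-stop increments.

Aperture: f/5.6 → f/5 → f/4.5 → f/4 → f/3.5 → f/3.2 → f/2.8 → f/2.5 → f/2.2 — 2 2/3 stops larger aperture (brighter).
Shutter speed: 1/250 → 1/320 → 1/400 → 1/500 → 1/640 — 1 1/3 stops faster (darker).
ISO: 16000 → 12800 → 10000 → 8000 → 6400 → 5000 → 4000 → 3200 → 2500 → 2000 — 3 stops lower (darker).
Net: +2 2/3 −1 1/3 −3 = −1 2/3 stops.

1 2/3 stops darker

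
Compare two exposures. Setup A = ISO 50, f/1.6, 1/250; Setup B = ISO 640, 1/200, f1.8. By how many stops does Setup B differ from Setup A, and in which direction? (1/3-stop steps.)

Aperture: f/1.6 → f/1.8 — 1/3 stop stopped down (darker).
Shutter speed: 1/250 → 1/200 — 1/3 stop slower (brighter).
ISO: 50 → 64 → 80 → 100 → 125 → 160 → 200 → 250 → 320 → 400 → 500 → 640 — 3 2/3 stops higher (brighter).
Net: −1/3 +1/3 +3 2/3 = +3 2/3 stops.

3 2/3 stops brighter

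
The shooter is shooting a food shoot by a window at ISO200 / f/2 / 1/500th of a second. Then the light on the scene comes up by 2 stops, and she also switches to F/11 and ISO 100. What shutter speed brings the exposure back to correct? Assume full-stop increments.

Scene light: 2 stops brighter.
Aperture: f/2 → f/2.8 → f/4 → f/5.6 → f/8 → f/11 — 5 stops narrower (darker).
ISO: 200 → 100 — 1 stop dropped (darker).
Net so far: 4 stops darker. Shutter speed: 1/500 → 1/250 → 1/125 → 1/60 → 1/30.

1/30s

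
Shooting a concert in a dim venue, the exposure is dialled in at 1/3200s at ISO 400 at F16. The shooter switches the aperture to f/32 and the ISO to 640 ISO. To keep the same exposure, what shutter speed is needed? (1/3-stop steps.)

Aperture: f/16 → f/18 → f/20 → f/22 → f/25 → f/29 → f/32 — 2 stops narrower (darker).
ISO: 400 → 500 → 640 — 2/3 stop raised (brighter).
Net change so far: 1 1/3 stops darker. Offset with the shutter speed: 1/3200 → 1/2500 → 1/2000 → 1/1600 → 1/1250.

1/1250s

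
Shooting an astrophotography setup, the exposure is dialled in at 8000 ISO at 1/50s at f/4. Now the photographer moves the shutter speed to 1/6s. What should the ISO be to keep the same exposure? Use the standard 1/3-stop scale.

Shutter speed: 1/50 → 1/40 → 1/30 → 1/25 → 1/20 → 1/15 → 1/13 → 1/10 → 1/8 → 1/6 — 3 stops slower (brighter).
Need 3 stops darker from the ISO: 8000 → 6400 → 5000 → 4000 → 3200 → 2500 → 2000 → 1600 → 1250 → 1000.

ISO 1000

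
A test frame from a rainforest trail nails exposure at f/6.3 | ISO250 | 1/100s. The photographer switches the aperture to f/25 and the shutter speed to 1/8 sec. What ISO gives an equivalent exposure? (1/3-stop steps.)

Aperture: f/6.3 → f/7.1 → f/8 → f/9 → f/10 → f/11 → f/13 → f/14 → f/16 → f/18 → f/20 → f/22 → f/25 — 4 stops stopped down (darker).
Shutter speed: 1/100 → 1/80 → 1/60 → 1/50 → 1/40 → 1/30 → 1/25 → 1/20 → 1/15 → 1/13 → 1/10 → 1/8 — 3 2/3 stops slower (brighter).
Net change so far: 1/3 stop darker. Offset with the ISO: 250 → 320.

ISO 320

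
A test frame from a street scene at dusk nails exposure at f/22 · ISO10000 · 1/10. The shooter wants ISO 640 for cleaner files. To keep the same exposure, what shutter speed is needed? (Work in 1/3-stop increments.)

1.6 s

ISO: 10000 → 8000 → 6400 → 5000 → 4000 → 3200 → 2500 → 2000 → 1600 → 1250 → 1000 → 800 → 640 — 4 stops dropped (darker).
Need 4 stops brighter from the shutter speed: 1/10 → 1/8 → 1/6 → 1/5 → 1/4 → 0.3 → 0.4 → 0.5 → 0.6 → 0.8 → 1 → 1.3 → 1.6.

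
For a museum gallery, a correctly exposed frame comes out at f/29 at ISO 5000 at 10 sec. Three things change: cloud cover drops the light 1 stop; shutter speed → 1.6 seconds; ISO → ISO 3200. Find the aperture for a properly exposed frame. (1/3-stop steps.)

Scene light: 1 stop darker.
Shutter speed: 10 → 8 → 6 → 5 → 4 → 3.2 → 2.5 → 2 → 1.6 — 2 2/3 stops faster (darker).
ISO: 5000 → 4000 → 3200 — 2/3 stop lower (darker).
Net so far: 4 1/3 stops darker. Aperture: f/29 → f/25 → f/22 → f/20 → f/18 → f/16 → f/14 → f/13 → f/11 → f/10 → f/9 → f/8 → f/7.1 → f/6.3.

f/6.3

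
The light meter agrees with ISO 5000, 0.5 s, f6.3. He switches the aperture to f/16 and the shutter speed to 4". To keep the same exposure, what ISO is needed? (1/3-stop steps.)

ISO 4000

Aperture: f/6.3 → f/7.1 → f/8 → f/9 → f/10 → f/11 → f/13 → f/14 → f/16 — 2 2/3 stops smaller aperture (darker).
Shutter speed: 0.5 → 0.6 → 0.8 → 1 → 1.3 → 1.6 → 2 → 2.5 → 3.2 → 4 — 3 stops longer (brighter).
Net change so far: 1/3 stop brighter. Offset with the ISO: 5000 → 4000.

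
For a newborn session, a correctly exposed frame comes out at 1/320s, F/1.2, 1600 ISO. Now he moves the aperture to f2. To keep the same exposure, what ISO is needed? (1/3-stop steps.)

ISO 4000

Aperture: f/1.2 → f/1.4 → f/1.6 → f/1.8 → f/2 — 1 1/3 stops smaller aperture (darker).
Need 1 1/3 stops brighter from the ISO: 1600 → 2000 → 2500 → 3200 → 4000.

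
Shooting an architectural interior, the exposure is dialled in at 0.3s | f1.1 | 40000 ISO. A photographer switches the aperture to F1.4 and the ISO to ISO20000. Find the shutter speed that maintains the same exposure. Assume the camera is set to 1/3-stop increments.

Aperture: f/1.1 → f/1.2 → f/1.4 — 2/3 stop smaller aperture (darker).
ISO: 40000 → 32000 → 25600 → 20000 — 1 stop lower (darker).
Net change so far: 1 2/3 stops darker. Offset with the shutter speed: 0.3 → 0.4 → 0.5 → 0.6 → 0.8 → 1.

1 s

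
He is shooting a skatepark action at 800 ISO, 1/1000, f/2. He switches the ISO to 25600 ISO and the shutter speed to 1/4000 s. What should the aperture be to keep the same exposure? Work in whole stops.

f/5.6

ISO: 800 → 1600 → 3200 → 6400 → 12800 → 25600 — 5 stops raised (brighter).
Shutter speed: 1/1000 → 1/2000 → 1/4000 — 2 stops faster (darker).
Net change so far: 3 stops brighter. Offset with the aperture: f/2 → f/2.8 → f/4 → f/5.6.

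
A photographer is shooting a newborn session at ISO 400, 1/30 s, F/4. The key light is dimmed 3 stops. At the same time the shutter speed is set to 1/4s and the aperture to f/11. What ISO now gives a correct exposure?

Scene light: 3 stops darker.
Shutter speed: 1/30 → 1/15 → 1/8 → 1/4 — 3 stops longer (brighter).
Aperture: f/4 → f/5.6 → f/8 → f/11 — 3 stops smaller aperture (darker).
Net so far: 3 stops darker. ISO: 400 → 800 → 1600 → 3200.

ISO 3200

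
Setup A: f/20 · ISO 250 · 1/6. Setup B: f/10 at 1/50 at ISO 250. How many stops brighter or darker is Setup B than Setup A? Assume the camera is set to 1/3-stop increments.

Aperture: f/20 → f/18 → f/16 → f/14 → f/13 → f/11 → f/10 — 2 stops larger aperture (brighter).
Shutter speed: 1/6 → 1/8 → 1/10 → 1/13 → 1/15 → 1/20 → 1/25 → 1/30 → 1/40 → 1/50 — 3 stops faster (darker).
ISO: unchanged.
Net: +2 −3 = −1 stop.

1 stop darker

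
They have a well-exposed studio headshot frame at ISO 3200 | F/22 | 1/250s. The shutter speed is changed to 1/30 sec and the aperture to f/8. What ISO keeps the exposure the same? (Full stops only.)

Shutter speed: 1/250 → 1/125 → 1/60 → 1/30 — 3 stops longer (brighter).
Aperture: f/22 → f/16 → f/11 → f/8 — 3 stops opened up (brighter).
Net change so far: 6 stops brighter. Offset with the ISO: 3200 → 1600 → 800 → 400 → 200 → 100 → 50.

ISO 50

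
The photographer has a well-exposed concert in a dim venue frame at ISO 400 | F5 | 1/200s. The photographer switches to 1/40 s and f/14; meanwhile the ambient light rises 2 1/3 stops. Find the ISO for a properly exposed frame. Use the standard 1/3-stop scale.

Scene light: 2 1/3 stops brighter.
Shutter speed: 1/200 → 1/160 → 1/125 → 1/100 → 1/80 → 1/60 → 1/50 → 1/40 — 2 1/3 stops longer (brighter).
Aperture: f/5 → f/5.6 → f/6.3 → f/7.1 → f/8 → f/9 → f/10 → f/11 → f/13 → f/14 — 3 stops narrower (darker).
Net so far: 1 2/3 stops brighter. ISO: 400 → 320 → 250 → 200 → 160 → 125.

ISO 125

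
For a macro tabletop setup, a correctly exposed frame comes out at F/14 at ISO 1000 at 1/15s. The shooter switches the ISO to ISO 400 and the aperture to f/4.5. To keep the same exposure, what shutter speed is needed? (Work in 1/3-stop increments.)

1/60s

ISO: 1000 → 800 → 640 → 500 → 400 — 1 1/3 stops dropped (darker).
Aperture: f/14 → f/13 → f/11 → f/10 → f/9 → f/8 → f/7.1 → f/6.3 → f/5.6 → f/5 → f/4.5 — 3 1/3 stops wider (brighter).
Net change so far: 2 stops brighter. Offset with the shutter speed: 1/15 → 1/20 → 1/25 → 1/30 → 1/40 → 1/50 → 1/60.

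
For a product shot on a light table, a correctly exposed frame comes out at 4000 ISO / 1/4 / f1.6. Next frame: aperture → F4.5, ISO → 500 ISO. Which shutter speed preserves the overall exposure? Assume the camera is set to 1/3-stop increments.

Aperture: f/1.6 → f/1.8 → f/2 → f/2.2 → f/2.5 → f/2.8 → f/3.2 → f/3.5 → f/4 → f/4.5 — 3 stops narrower (darker).
ISO: 4000 → 3200 → 2500 → 2000 → 1600 → 1250 → 1000 → 800 → 640 → 500 — 3 stops dropped (darker).
Net change so far: 6 stops darker. Offset with the shutter speed: 1/4 → 0.3 → 0.4 → 0.5 → 0.6 → 0.8 → 1 → 1.3 → 1.6 → 2 → 2.5 → 3.2 → 4 → 5 → 6 → 8 → 10 → 13 → 15.

15 s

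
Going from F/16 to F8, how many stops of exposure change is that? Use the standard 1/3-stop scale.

2 stops

f/16 → f/14 → f/13 → f/11 → f/10 → f/9 → f/8 — count the steps: 6 third-stops = 2 stops.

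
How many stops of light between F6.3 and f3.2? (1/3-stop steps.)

2 stops

f/6.3 → f/5.6 → f/5 → f/4.5 → f/4 → f/3.5 → f/3.2 — count the steps: 6 third-stops = 2 stops.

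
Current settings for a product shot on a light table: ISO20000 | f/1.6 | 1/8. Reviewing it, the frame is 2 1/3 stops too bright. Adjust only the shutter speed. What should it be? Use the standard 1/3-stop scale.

1/40s

Overexposed by 2 1/3 stops → need 2 1/3 stops darker.
Shutter speed: 1/8 → 1/10 → 1/13 → 1/15 → 1/20 → 1/25 → 1/30 → 1/40.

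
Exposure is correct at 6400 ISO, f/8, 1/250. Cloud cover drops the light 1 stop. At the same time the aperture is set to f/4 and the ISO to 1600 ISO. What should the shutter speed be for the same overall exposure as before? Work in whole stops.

Scene light: 1 stop darker.
Aperture: f/8 → f/5.6 → f/4 — 2 stops larger aperture (brighter).
ISO: 6400 → 3200 → 1600 — 2 stops lower (darker).
Net so far: 1 stop darker. Shutter speed: 1/250 → 1/125.

1/125s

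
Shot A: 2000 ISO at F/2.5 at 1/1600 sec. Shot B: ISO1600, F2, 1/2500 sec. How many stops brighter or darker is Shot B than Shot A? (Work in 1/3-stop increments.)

Aperture: f/2.5 → f/2.2 → f/2 — 2/3 stop wider (brighter).
Shutter speed: 1/1600 → 1/2000 → 1/2500 — 2/3 stop shorter (darker).
ISO: 2000 → 1600 — 1/3 stop lower (darker).
Net: +2/3 −2/3 −1/3 = −1/3 stops.

1/3 stop darker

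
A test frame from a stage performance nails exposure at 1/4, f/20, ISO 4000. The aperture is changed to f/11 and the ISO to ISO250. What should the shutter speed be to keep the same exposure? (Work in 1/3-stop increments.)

1.3 s

Aperture: f/20 → f/18 → f/16 → f/14 → f/13 → f/11 — 1 2/3 stops larger aperture (brighter).
ISO: 4000 → 3200 → 2500 → 2000 → 1600 → 1250 → 1000 → 800 → 640 → 500 → 400 → 320 → 250 — 4 stops dropped (darker).
Net change so far: 2 1/3 stops darker. Offset with the shutter speed: 1/4 → 0.3 → 0.4 → 0.5 → 0.6 → 0.8 → 1 → 1.3.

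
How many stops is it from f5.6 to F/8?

1 stop

f/5.6 → f/8 — count the steps: 1 stop.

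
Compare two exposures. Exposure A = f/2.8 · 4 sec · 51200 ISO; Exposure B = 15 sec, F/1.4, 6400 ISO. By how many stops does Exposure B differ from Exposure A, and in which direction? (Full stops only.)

Aperture: f/2.8 → f/2 → f/1.4 — 2 stops opened up (brighter).
Shutter speed: 4 → 8 → 15 — 2 stops slower (brighter).
ISO: 51200 → 25600 → 12800 → 6400 — 3 stops lower (darker).
Net: +2 +2 −3 = +1 stop.

1 stop brighter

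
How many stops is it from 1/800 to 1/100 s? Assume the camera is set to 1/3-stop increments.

1/800 → 1/640 → 1/500 → 1/400 → 1/320 → 1/250 → 1/200 → 1/160 → 1/125 → 1/100 — count the steps: 9 third-stops = 3 stops.

3 stops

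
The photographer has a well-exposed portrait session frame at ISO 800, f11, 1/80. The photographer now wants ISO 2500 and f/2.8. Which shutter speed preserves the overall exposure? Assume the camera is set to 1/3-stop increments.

1/4000s

ISO: 800 → 1000 → 1250 → 1600 → 2000 → 2500 — 1 2/3 stops raised (brighter).
Aperture: f/11 → f/10 → f/9 → f/8 → f/7.1 → f/6.3 → f/5.6 → f/5 → f/4.5 → f/4 → f/3.5 → f/3.2 → f/2.8 — 4 stops opened up (brighter).
Net change so far: 5 2/3 stops brighter. Offset with the shutter speed: 1/80 → 1/100 → 1/125 → 1/160 → 1/200 → 1/250 → 1/320 → 1/400 → 1/500 → 1/640 → 1/800 → 1/1000 → 1/1250 → 1/1600 → 1/2000 → 1/2500 → 1/3200 → 1/4000.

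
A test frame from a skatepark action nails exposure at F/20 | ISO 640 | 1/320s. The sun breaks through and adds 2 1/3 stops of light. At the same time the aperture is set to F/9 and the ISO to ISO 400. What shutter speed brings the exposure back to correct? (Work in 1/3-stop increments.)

1/5000s

Scene light: 2 1/3 stops brighter.
Aperture: f/20 → f/18 → f/16 → f/14 → f/13 → f/11 → f/10 → f/9 — 2 1/3 stops wider (brighter).
ISO: 640 → 500 → 400 — 2/3 stop lower (darker).
Net so far: 4 stops brighter. Shutter speed: 1/320 → 1/400 → 1/500 → 1/640 → 1/800 → 1/1000 → 1/1250 → 1/1600 → 1/2000 → 1/2500 → 1/3200 → 1/4000 → 1/5000.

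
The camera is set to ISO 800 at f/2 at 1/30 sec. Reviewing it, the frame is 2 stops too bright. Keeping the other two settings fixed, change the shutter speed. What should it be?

Overexposed by 2 stops → need 2 stops darker.
Shutter speed: 1/30 → 1/60 → 1/125.

1/125s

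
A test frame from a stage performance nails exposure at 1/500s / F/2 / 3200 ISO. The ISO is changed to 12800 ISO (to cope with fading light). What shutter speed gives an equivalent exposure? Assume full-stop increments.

1/2000s

ISO: 3200 → 6400 → 12800 — 2 stops raised (brighter).
Need 2 stops darker from the shutter speed: 1/500 → 1/1000 → 1/2000.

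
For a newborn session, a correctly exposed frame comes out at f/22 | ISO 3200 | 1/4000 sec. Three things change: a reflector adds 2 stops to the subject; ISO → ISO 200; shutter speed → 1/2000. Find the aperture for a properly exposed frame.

Scene light: 2 stops brighter.
ISO: 3200 → 1600 → 800 → 400 → 200 — 4 stops lower (darker).
Shutter speed: 1/4000 → 1/2000 — 1 stop longer (brighter).
Net so far: 1 stop darker. Aperture: f/22 → f/16.

f/16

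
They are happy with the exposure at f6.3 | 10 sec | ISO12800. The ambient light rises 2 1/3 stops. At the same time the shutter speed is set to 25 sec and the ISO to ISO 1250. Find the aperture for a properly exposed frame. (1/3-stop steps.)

Scene light: 2 1/3 stops brighter.
Shutter speed: 10 → 13 → 15 → 20 → 25 — 1 1/3 stops longer (brighter).
ISO: 12800 → 10000 → 8000 → 6400 → 5000 → 4000 → 3200 → 2500 → 2000 → 1600 → 1250 — 3 1/3 stops dropped (darker).
Net so far: 1/3 stop brighter. Aperture: f/6.3 → f/7.1.

f/7.1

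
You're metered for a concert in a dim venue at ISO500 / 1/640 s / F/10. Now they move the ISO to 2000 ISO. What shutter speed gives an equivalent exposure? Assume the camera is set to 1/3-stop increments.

1/2500s

ISO: 500 → 640 → 800 → 1000 → 1250 → 1600 → 2000 — 2 stops raised (brighter).
Need 2 stops darker from the shutter speed: 1/640 → 1/800 → 1/1000 → 1/1250 → 1/1600 → 1/2000 → 1/2500.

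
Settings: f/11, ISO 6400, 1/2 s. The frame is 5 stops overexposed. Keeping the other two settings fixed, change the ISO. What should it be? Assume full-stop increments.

Overexposed by 5 stops → need 5 stops darker.
ISO: 6400 → 3200 → 1600 → 800 → 400 → 200.

ISO 200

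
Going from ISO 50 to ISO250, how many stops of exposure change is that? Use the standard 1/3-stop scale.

50 → 64 → 80 → 100 → 125 → 160 → 200 → 250 — count the steps: 7 third-stops = 2 1/3 stops.

2 1/3 stops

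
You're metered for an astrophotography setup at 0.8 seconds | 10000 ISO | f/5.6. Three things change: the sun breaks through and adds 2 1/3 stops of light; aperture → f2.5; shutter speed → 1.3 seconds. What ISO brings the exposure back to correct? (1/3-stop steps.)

ISO 250

Scene light: 2 1/3 stops brighter.
Aperture: f/5.6 → f/5 → f/4.5 → f/4 → f/3.5 → f/3.2 → f/2.8 → f/2.5 — 2 1/3 stops larger aperture (brighter).
Shutter speed: 0.8 → 1 → 1.3 — 2/3 stop slower (brighter).
Net so far: 5 1/3 stops brighter. ISO: 10000 → 8000 → 6400 → 5000 → 4000 → 3200 → 2500 → 2000 → 1600 → 1250 → 1000 → 800 → 640 → 500 → 400 → 320 → 250.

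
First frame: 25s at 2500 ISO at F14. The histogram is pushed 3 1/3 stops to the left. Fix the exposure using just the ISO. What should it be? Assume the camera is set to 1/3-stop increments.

Underexposed by 3 1/3 stops → need 3 1/3 stops brighter.
ISO: 2500 → 3200 → 4000 → 5000 → 6400 → 8000 → 10000 → 12800 → 16000 → 20000 → 25600.

ISO 25600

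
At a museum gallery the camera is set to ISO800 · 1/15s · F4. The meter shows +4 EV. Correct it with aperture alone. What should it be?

f/16

Overexposed by 4 stops → need 4 stops darker.
Aperture: f/4 → f/5.6 → f/8 → f/11 → f/16.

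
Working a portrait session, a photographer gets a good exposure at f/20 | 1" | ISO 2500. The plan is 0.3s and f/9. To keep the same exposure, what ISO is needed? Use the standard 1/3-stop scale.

ISO 1600

Shutter speed: 1 → 0.8 → 0.6 → 0.5 → 0.4 → 0.3 — 1 2/3 stops shorter (darker).
Aperture: f/20 → f/18 → f/16 → f/14 → f/13 → f/11 → f/10 → f/9 — 2 1/3 stops larger aperture (brighter).
Net change so far: 2/3 stop brighter. Offset with the ISO: 2500 → 2000 → 1600.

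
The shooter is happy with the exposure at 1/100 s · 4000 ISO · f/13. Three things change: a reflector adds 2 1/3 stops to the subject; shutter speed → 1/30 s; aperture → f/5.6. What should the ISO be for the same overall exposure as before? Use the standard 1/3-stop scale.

Scene light: 2 1/3 stops brighter.
Shutter speed: 1/100 → 1/80 → 1/60 → 1/50 → 1/40 → 1/30 — 1 2/3 stops slower (brighter).
Aperture: f/13 → f/11 → f/10 → f/9 → f/8 → f/7.1 → f/6.3 → f/5.6 — 2 1/3 stops opened up (brighter).
Net so far: 6 1/3 stops brighter. ISO: 4000 → 3200 → 2500 → 2000 → 1600 → 1250 → 1000 → 800 → 640 → 500 → 400 → 320 → 250 → 200 → 160 → 125 → 100 → 80 → 64 → 50.

ISO 50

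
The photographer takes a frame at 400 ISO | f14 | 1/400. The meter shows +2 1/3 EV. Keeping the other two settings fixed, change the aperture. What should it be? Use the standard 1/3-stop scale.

f/32

Overexposed by 2 1/3 stops → need 2 1/3 stops darker.
Aperture: f/14 → f/16 → f/18 → f/20 → f/22 → f/25 → f/29 → f/32.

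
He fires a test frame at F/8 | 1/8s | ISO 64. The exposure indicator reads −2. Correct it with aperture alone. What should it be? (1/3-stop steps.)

f/4

Underexposed by 2 stops → need 2 stops brighter.
Aperture: f/8 → f/7.1 → f/6.3 → f/5.6 → f/5 → f/4.5 → f/4.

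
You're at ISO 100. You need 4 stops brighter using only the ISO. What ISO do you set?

ISO 1600

ISO: 100 → 200 → 400 → 800 → 1600 — 4 stops raised (brighter).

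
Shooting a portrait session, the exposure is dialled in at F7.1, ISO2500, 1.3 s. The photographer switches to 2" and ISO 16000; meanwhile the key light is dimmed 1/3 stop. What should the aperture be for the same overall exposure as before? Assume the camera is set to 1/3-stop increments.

Scene light: 1/3 stop darker.
Shutter speed: 1.3 → 1.6 → 2 — 2/3 stop longer (brighter).
ISO: 2500 → 3200 → 4000 → 5000 → 6400 → 8000 → 10000 → 12800 → 16000 — 2 2/3 stops higher (brighter).
Net so far: 3 stops brighter. Aperture: f/7.1 → f/8 → f/9 → f/10 → f/11 → f/13 → f/14 → f/16 → f/18 → f/20.

f/20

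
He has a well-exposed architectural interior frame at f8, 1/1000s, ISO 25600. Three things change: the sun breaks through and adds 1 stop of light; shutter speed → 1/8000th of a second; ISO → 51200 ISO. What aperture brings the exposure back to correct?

Scene light: 1 stop brighter.
Shutter speed: 1/1000 → 1/2000 → 1/4000 → 1/8000 — 3 stops shorter (darker).
ISO: 25600 → 51200 — 1 stop raised (brighter).
Net so far: 1 stop darker. Aperture: f/8 → f/5.6.

f/5.6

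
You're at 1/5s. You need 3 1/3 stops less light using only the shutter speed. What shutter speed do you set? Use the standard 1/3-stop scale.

Shutter speed: 1/5 → 1/6 → 1/8 → 1/10 → 1/13 → 1/15 → 1/20 → 1/25 → 1/30 → 1/40 → 1/50 — 3 1/3 stops faster (darker).

1/50s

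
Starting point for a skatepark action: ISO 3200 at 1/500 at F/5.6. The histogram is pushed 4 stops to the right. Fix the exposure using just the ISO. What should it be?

Overexposed by 4 stops → need 4 stops darker.
ISO: 3200 → 1600 → 800 → 400 → 200.

ISO 200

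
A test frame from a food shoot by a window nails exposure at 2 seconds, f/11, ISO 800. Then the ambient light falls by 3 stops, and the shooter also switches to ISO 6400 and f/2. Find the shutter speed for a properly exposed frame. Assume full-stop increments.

Scene light: 3 stops darker.
ISO: 800 → 1600 → 3200 → 6400 — 3 stops raised (brighter).
Aperture: f/11 → f/8 → f/5.6 → f/4 → f/2.8 → f/2 — 5 stops larger aperture (brighter).
Net so far: 5 stops brighter. Shutter speed: 2 → 1 → 1/2 → 1/4 → 1/8 → 1/15.

1/15s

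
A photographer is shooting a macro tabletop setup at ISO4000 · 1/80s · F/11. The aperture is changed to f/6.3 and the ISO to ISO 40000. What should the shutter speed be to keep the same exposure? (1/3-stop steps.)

Aperture: f/11 → f/10 → f/9 → f/8 → f/7.1 → f/6.3 — 1 2/3 stops larger aperture (brighter).
ISO: 4000 → 5000 → 6400 → 8000 → 10000 → 12800 → 16000 → 20000 → 25600 → 32000 → 40000 — 3 1/3 stops raised (brighter).
Net change so far: 5 stops brighter. Offset with the shutter speed: 1/80 → 1/100 → 1/125 → 1/160 → 1/200 → 1/250 → 1/320 → 1/400 → 1/500 → 1/640 → 1/800 → 1/1000 → 1/1250 → 1/1600 → 1/2000 → 1/2500.

1/2500s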